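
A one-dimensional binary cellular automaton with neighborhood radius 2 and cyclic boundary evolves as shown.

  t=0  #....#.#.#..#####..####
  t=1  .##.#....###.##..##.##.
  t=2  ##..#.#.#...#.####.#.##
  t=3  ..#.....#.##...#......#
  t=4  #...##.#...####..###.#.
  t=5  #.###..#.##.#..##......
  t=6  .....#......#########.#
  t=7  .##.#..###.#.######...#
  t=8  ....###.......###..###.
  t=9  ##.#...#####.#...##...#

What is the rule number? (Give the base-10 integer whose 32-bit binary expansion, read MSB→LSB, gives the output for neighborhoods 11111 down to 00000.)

  ##### -> #   bit 31 = 1  t=0,i=14
  ####. -> .   bit 30 = 0  t=0,i=15
  ###.# -> .   bit 29 = 0  t=1,i=11
  ###.. -> .   bit 28 = 0  t=0,i=0
  ##.## -> #   bit 27 = 1  t=1,i=12
  ##.#. -> .   bit 26 = 0  t=1,i=3
  ##..# -> #   bit 25 = 1  t=0,i=17
  ##... -> #   bit 24 = 1  t=0,i=1
  #.### -> .   bit 23 = 0  t=2,i=14
  #.##. -> .   bit 22 = 0  t=1,i=13
  #.#.# -> .   bit 21 = 0  t=0,i=7
  #.#.. -> #   bit 20 = 1  t=0,i=9
  #..## -> #   bit 19 = 1  t=0,i=11
  #..#. -> .   bit 18 = 0  t=2,i=3
  #...# -> #   bit 17 = 1  t=2,i=10
  #.... -> #   bit 16 = 1  t=0,i=2
  .#### -> #   bit 15 = 1  t=0,i=13
  .###. -> .   bit 14 = 0  t=1,i=10
  .##.# -> .   bit 13 = 0  t=1,i=2
  .##.. -> #   bit 12 = 1  t=1,i=14
  .#.## -> .   bit 11 = 0  t=2,i=13
  .#.#. -> .   bit 10 = 0  t=0,i=6
  .#..# -> #   bit 9 = 1  t=0,i=10
  .#... -> .   bit 8 = 0  t=1,i=5
  ..### -> .   bit 7 = 0  t=0,i=12
  ..##. -> #   bit 6 = 1  t=1,i=1
  ..#.# -> .   bit 5 = 0  t=0,i=5
  ..#.. -> .   bit 4 = 0  t=3,i=2
  ...## -> #   bit 3 = 1  t=1,i=8
  ...#. -> #   bit 2 = 1  t=0,i=4
  ....# -> .   bit 1 = 0  t=0,i=3
  ..... -> #   bit 0 = 1  t=3,i=5
  bits 10001011000110111001001001001101 = 2333839949

2333839949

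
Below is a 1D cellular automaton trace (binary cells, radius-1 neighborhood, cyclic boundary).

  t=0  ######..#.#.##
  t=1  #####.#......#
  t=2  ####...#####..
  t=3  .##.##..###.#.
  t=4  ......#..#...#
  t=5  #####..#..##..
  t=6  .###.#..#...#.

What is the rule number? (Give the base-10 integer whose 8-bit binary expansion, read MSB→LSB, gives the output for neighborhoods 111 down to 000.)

145

  [7] ### => #  t=0,i=0
  [6] ##. => .  t=0,i=5
  [5] #.# => .  t=0,i=9
  [4] #.. => #  t=0,i=6
  [3] .## => .  t=0,i=12
  [2] .#. => .  t=0,i=8
  [1] ..# => .  t=0,i=7
  [0] ... => #  t=1,i=8
  bits 10010001 = 145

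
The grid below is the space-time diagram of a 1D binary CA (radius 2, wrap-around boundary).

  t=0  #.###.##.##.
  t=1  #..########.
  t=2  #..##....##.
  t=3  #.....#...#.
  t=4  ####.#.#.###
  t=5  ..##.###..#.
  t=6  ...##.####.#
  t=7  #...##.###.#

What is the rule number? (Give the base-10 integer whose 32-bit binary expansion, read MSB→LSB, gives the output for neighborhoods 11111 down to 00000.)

2054546853

  #####|.  b31=0 t=1,i=5
  ####.|#  b30=1 t=1,i=9
  ###.#|#  b29=1 t=0,i=4
  ###..|#  b28=1 t=5,i=7
  ##.##|#  b27=1 t=0,i=5
  ##.#.|.  b26=0 t=0,i=11
  ##..#|#  b25=1 t=5,i=8
  ##...|.  b24=0 t=2,i=5
  #.###|.  b23=0 t=0,i=2
  #.##.|#  b22=1 t=0,i=6
  #.#.#|#  b21=1 t=0,i=0
  #.#..|#  b20=1 t=1,i=0
  #..##|.  b19=0 t=1,i=2
  #..#.|#  b18=1 t=5,i=9
  #...#|.  b17=0 t=3,i=8
  #....|#  b16=1 t=2,i=6
  .####|#  b15=1 t=1,i=4
  .###.|#  b14=1 t=0,i=3
  .##.#|#  b13=1 t=0,i=7
  .##..|.  b12=0 t=2,i=4
  .#.##|.  b11=0 t=0,i=1
  .#.#.|#  b10=1 t=3,i=11
  .#..#|.  b9=0 t=1,i=1
  .#...|#  b8=1 t=3,i=1
  ..###|#  b7=1 t=1,i=3
  ..##.|.  b6=0 t=2,i=3
  ..#.#|#  b5=1 t=3,i=10
  ..#..|.  b4=0 t=3,i=6
  ...##|.  b3=0 t=2,i=8
  ...#.|#  b2=1 t=3,i=5
  ....#|.  b1=0 t=2,i=7
  .....|#  b0=1 t=3,i=3
  bits 01111010011101011110010110100101 = 2054546853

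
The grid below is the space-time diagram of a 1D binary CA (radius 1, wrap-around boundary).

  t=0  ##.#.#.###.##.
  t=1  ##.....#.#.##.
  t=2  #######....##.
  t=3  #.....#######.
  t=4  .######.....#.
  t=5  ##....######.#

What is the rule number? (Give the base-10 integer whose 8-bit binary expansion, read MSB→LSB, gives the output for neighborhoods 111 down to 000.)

  [7] ### => .  t=0,i=8
  [6] ##. => #  t=0,i=1
  [5] #.# => .  t=0,i=2
  [4] #.. => #  t=1,i=2
  [3] .## => #  t=0,i=0
  [2] .#. => .  t=0,i=3
  [1] ..# => #  t=1,i=6
  [0] ... => #  t=1,i=3
  bits 01011011 = 91

91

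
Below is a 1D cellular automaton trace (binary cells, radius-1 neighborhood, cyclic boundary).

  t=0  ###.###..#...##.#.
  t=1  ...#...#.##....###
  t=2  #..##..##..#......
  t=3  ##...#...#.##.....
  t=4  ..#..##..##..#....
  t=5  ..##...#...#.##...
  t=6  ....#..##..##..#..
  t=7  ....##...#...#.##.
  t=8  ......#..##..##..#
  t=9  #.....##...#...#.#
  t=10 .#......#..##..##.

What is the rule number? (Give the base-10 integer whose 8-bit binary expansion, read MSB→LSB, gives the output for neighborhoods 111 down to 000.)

  ###|.  b7=0 t=0,i=1
  ##.|.  b6=0 t=0,i=2
  #.#|#  b5=1 t=0,i=3
  #..|#  b4=1 t=0,i=7
  .##|.  b3=0 t=0,i=0
  .#.|#  b2=1 t=0,i=9
  ..#|.  b1=0 t=0,i=8
  ...|.  b0=0 t=0,i=11
  bits 00110100 = 52

52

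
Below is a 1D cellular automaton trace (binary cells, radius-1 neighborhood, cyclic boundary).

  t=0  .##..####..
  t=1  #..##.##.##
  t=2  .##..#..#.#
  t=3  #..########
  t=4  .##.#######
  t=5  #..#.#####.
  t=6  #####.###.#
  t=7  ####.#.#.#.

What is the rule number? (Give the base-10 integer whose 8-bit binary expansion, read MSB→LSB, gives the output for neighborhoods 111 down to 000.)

183

  ###|#  b7=1 t=0,i=6
  ##.|.  b6=0 t=0,i=2
  #.#|#  b5=1 t=1,i=5
  #..|#  b4=1 t=0,i=3
  .##|.  b3=0 t=0,i=1
  .#.|#  b2=1 t=2,i=5
  ..#|#  b1=1 t=0,i=0
  ...|#  b0=1 t=0,i=10
  bits 10110111 = 183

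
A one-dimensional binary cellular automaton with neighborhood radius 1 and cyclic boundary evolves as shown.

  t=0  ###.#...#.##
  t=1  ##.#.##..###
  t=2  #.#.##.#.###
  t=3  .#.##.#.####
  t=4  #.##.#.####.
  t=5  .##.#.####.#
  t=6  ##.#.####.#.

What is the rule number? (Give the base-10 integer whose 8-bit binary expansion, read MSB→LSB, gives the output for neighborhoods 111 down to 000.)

  nb ###: next=#  (t=0,i=0, bit7=1)
  nb ##.: next=.  (t=0,i=2, bit6=0)
  nb #.#: next=#  (t=0,i=3, bit5=1)
  nb #..: next=#  (t=0,i=5, bit4=1)
  nb .##: next=#  (t=0,i=10, bit3=1)
  nb .#.: next=.  (t=0,i=4, bit2=0)
  nb ..#: next=.  (t=0,i=7, bit1=0)
  nb ...: next=#  (t=0,i=6, bit0=1)
  bits 10111001 = 185

185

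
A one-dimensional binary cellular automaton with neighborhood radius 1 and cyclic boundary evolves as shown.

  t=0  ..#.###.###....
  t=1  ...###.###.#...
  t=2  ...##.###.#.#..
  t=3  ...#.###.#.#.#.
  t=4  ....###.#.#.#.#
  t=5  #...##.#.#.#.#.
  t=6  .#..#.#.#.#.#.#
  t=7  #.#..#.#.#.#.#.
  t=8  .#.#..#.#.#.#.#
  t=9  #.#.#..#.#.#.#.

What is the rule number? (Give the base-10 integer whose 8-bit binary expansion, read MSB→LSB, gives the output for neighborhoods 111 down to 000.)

  nb ###: next=#  (t=0,i=5, bit7=1)
  nb ##.: next=.  (t=0,i=6, bit6=0)
  nb #.#: next=#  (t=0,i=3, bit5=1)
  nb #..: next=#  (t=0,i=11, bit4=1)
  nb .##: next=#  (t=0,i=4, bit3=1)
  nb .#.: next=.  (t=0,i=2, bit2=0)
  nb ..#: next=.  (t=0,i=1, bit1=0)
  nb ...: next=.  (t=0,i=0, bit0=0)
  bits 10111000 = 184

184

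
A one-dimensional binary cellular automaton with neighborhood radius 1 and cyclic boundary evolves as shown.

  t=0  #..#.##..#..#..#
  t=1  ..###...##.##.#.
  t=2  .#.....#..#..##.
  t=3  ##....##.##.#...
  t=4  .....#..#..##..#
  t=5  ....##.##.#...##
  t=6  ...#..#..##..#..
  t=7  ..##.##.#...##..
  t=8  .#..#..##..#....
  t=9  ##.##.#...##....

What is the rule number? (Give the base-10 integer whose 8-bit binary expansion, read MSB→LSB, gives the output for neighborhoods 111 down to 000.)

38

  ###|.  b7=0 t=1,i=3
  ##.|.  b6=0 t=0,i=0
  #.#|#  b5=1 t=0,i=4
  #..|.  b4=0 t=0,i=1
  .##|.  b3=0 t=0,i=5
  .#.|#  b2=1 t=0,i=3
  ..#|#  b1=1 t=0,i=2
  ...|.  b0=0 t=1,i=0
  bits 00100110 = 38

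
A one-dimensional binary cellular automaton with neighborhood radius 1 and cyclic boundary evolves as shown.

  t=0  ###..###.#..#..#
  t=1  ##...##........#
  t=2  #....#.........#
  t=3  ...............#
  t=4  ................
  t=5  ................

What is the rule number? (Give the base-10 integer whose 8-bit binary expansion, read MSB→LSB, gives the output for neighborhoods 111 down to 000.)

  nb ###: next=#  (t=0,i=0, bit7=1)
  nb ##.: next=.  (t=0,i=2, bit6=0)
  nb #.#: next=.  (t=0,i=8, bit5=0)
  nb #..: next=.  (t=0,i=3, bit4=0)
  nb .##: next=#  (t=0,i=5, bit3=1)
  nb .#.: next=.  (t=0,i=9, bit2=0)
  nb ..#: next=.  (t=0,i=4, bit1=0)
  nb ...: next=.  (t=1,i=3, bit0=0)
  bits 10001000 = 136

136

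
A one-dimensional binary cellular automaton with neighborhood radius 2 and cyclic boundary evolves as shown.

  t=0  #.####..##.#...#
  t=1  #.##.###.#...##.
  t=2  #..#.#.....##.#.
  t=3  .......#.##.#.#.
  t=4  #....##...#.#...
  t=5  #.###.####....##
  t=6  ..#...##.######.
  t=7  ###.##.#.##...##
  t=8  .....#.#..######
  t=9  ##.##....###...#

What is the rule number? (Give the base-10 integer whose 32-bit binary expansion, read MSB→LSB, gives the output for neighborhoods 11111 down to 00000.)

  ##### -> .   bit 31 = 0  t=6,i=11
  ####. -> .   bit 30 = 0  t=0,i=4
  ###.# -> .   bit 29 = 0  t=1,i=7
  ###.. -> #   bit 28 = 1  t=0,i=5
  ##.## -> .   bit 27 = 0  t=0,i=1
  ##.#. -> .   bit 26 = 0  t=0,i=10
  ##..# -> #   bit 25 = 1  t=0,i=6
  ##... -> #   bit 24 = 1  t=4,i=7
  #.### -> #   bit 23 = 1  t=0,i=2
  #.##. -> .   bit 22 = 0  t=1,i=2
  #.#.# -> #   bit 21 = 1  t=1,i=0
  #.#.. -> .   bit 20 = 0  t=0,i=11
  #..## -> #   bit 19 = 1  t=0,i=7
  #..#. -> .   bit 18 = 0  t=2,i=2
  #...# -> #   bit 17 = 1  t=0,i=13
  #.... -> #   bit 16 = 1  t=2,i=7
  .#### -> #   bit 15 = 1  t=0,i=3
  .###. -> .   bit 14 = 0  t=1,i=6
  .##.# -> #   bit 13 = 1  t=0,i=0
  .##.. -> #   bit 12 = 1  t=4,i=6
  .#.## -> .   bit 11 = 0  t=1,i=1
  .#.#. -> .   bit 10 = 0  t=2,i=4
  .#..# -> .   bit 9 = 0  t=2,i=1
  .#... -> .   bit 8 = 0  t=0,i=12
  ..### -> #   bit 7 = 1  t=5,i=14
  ..##. -> .   bit 6 = 0  t=0,i=8
  ..#.# -> .   bit 5 = 0  t=2,i=3
  ..#.. -> #   bit 4 = 1  t=4,i=0
  ...## -> #   bit 3 = 1  t=0,i=14
  ...#. -> #   bit 2 = 1  t=3,i=6
  ....# -> #   bit 1 = 1  t=2,i=9
  ..... -> .   bit 0 = 0  t=2,i=8
  bits 00010011101010111011000010011110 = 330018974

330018974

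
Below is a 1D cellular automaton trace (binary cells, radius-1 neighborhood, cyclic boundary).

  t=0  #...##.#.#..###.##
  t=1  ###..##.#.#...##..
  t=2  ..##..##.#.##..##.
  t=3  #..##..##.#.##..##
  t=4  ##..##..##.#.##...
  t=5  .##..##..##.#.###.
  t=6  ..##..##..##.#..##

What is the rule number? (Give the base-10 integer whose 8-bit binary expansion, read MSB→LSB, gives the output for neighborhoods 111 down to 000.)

  ### -> .   bit 7 = 0  t=0,i=13
  ##. -> #   bit 6 = 1  t=0,i=0
  #.# -> #   bit 5 = 1  t=0,i=6
  #.. -> #   bit 4 = 1  t=0,i=1
  .## -> .   bit 3 = 0  t=0,i=4
  .#. -> .   bit 2 = 0  t=0,i=7
  ..# -> .   bit 1 = 0  t=0,i=3
  ... -> #   bit 0 = 1  t=0,i=2
  bits 01110001 = 113

113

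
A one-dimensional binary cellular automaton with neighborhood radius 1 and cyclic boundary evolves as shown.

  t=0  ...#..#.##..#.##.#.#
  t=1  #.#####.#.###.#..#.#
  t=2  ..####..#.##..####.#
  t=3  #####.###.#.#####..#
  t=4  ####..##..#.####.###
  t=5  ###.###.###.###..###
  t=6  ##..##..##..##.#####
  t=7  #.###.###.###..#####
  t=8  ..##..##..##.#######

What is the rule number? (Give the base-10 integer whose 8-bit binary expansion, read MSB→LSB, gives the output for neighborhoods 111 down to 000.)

158

  [7] ### => #  t=1,i=3
  [6] ##. => .  t=0,i=9
  [5] #.# => .  t=0,i=7
  [4] #.. => #  t=0,i=0
  [3] .## => #  t=0,i=8
  [2] .#. => #  t=0,i=3
  [1] ..# => #  t=0,i=2
  [0] ... => .  t=0,i=1
  bits 10011110 = 158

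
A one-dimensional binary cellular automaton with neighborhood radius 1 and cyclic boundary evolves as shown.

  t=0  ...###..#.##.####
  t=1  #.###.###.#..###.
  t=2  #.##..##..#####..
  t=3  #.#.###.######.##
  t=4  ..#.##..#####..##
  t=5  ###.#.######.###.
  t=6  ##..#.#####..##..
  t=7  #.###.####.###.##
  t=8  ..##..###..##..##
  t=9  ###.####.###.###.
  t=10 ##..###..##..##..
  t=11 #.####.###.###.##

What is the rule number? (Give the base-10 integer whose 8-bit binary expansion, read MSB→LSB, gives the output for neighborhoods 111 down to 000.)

  ### -> #   bit 7 = 1  t=0,i=4
  ##. -> .   bit 6 = 0  t=0,i=5
  #.# -> .   bit 5 = 0  t=0,i=9
  #.. -> #   bit 4 = 1  t=0,i=0
  .## -> #   bit 3 = 1  t=0,i=3
  .#. -> #   bit 2 = 1  t=0,i=8
  ..# -> #   bit 1 = 1  t=0,i=2
  ... -> .   bit 0 = 0  t=0,i=1
  bits 10011110 = 158

158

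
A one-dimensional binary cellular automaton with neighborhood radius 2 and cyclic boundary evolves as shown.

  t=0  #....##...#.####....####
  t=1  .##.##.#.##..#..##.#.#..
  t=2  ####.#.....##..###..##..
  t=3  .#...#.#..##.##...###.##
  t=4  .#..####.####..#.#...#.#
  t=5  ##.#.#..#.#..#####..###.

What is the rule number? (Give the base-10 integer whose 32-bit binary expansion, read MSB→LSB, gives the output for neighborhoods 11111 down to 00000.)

186492012

  #####|.  b31=0 t=0,i=22
  ####.|.  b30=0 t=0,i=14
  ###.#|.  b29=0 t=2,i=3
  ###..|.  b28=0 t=0,i=0
  ##.##|#  b27=1 t=1,i=3
  ##.#.|.  b26=0 t=1,i=6
  ##..#|#  b25=1 t=1,i=11
  ##...|#  b24=1 t=0,i=1
  #.###|.  b23=0 t=0,i=12
  #.##.|.  b22=0 t=1,i=4
  #.#.#|.  b21=0 t=1,i=7
  #.#..|#  b20=1 t=1,i=21
  #..##|#  b19=1 t=1,i=15
  #..#.|#  b18=1 t=1,i=12
  #...#|.  b17=0 t=0,i=8
  #....|#  b16=1 t=0,i=2
  .####|#  b15=1 t=0,i=13
  .###.|.  b14=0 t=2,i=16
  .##.#|#  b13=1 t=1,i=2
  .##..|.  b12=0 t=0,i=6
  .#.##|.  b11=0 t=0,i=11
  .#.#.|#  b10=1 t=1,i=20
  .#..#|.  b9=0 t=1,i=14
  .#...|.  b8=0 t=1,i=22
  ..###|.  b7=0 t=0,i=20
  ..##.|#  b6=1 t=0,i=5
  ..#.#|#  b5=1 t=0,i=10
  ..#..|.  b4=0 t=1,i=13
  ...##|#  b3=1 t=0,i=4
  ...#.|#  b2=1 t=0,i=9
  ....#|.  b1=0 t=0,i=3
  .....|.  b0=0 t=2,i=8
  bits 00001011000111011010010001101100 = 186492012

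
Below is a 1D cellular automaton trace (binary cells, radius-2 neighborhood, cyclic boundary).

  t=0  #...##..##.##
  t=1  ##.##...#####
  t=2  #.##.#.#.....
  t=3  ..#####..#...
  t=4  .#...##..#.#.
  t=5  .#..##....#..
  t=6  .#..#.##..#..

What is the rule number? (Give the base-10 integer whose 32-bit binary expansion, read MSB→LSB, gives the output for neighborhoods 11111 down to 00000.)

  nb #####: next=.  (t=1,i=10, bit31=0)
  nb ####.: next=#  (t=1,i=0, bit30=1)
  nb ###.#: next=.  (t=1,i=1, bit29=0)
  nb ###..: next=#  (t=0,i=0, bit28=1)
  nb ##.##: next=#  (t=0,i=10, bit27=1)
  nb ##.#.: next=#  (t=2,i=4, bit26=1)
  nb ##..#: next=.  (t=0,i=6, bit25=0)
  nb ##...: next=#  (t=0,i=1, bit24=1)
  nb #.###: next=#  (t=0,i=11, bit23=1)
  nb #.##.: next=#  (t=1,i=3, bit22=1)
  nb #.#.#: next=#  (t=2,i=5, bit21=1)
  nb #.#..: next=.  (t=2,i=7, bit20=0)
  nb #..##: next=.  (t=0,i=7, bit19=0)
  nb #..#.: next=.  (t=3,i=8, bit18=0)
  nb #...#: next=.  (t=0,i=2, bit17=0)
  nb #....: next=#  (t=2,i=9, bit16=1)
  nb .####: next=.  (t=1,i=9, bit15=0)
  nb .###.: next=#  (t=0,i=12, bit14=1)
  nb .##.#: next=#  (t=0,i=9, bit13=1)
  nb .##..: next=.  (t=0,i=5, bit12=0)
  nb .#.##: next=.  (t=2,i=1, bit11=0)
  nb .#.#.: next=#  (t=2,i=6, bit10=1)
  nb .#..#: next=.  (t=4,i=12, bit9=0)
  nb .#...: next=.  (t=2,i=8, bit8=0)
  nb ..###: next=.  (t=1,i=8, bit7=0)
  nb ..##.: next=#  (t=0,i=4, bit6=1)
  nb ..#.#: next=.  (t=2,i=0, bit5=0)
  nb ..#..: next=#  (t=3,i=9, bit4=1)
  nb ...##: next=#  (t=0,i=3, bit3=1)
  nb ...#.: next=.  (t=2,i=12, bit2=0)
  nb ....#: next=.  (t=2,i=11, bit1=0)
  nb .....: next=.  (t=2,i=10, bit0=0)
  bits 01011101111000010110010001011000 = 1575052376

1575052376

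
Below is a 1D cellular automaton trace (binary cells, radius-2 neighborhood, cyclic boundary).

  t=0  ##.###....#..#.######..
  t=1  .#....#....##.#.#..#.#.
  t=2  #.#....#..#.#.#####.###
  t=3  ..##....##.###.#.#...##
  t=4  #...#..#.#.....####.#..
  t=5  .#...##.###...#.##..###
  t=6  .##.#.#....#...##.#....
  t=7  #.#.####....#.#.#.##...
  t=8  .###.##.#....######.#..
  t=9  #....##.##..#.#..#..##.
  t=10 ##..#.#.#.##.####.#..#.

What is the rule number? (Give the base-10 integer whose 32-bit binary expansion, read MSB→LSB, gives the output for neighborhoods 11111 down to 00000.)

1131720456

  ##### -> .   bit 31 = 0  t=0,i=17
  ####. -> #   bit 30 = 1  t=0,i=19
  ###.# -> .   bit 29 = 0  t=2,i=0
  ###.. -> .   bit 28 = 0  t=0,i=5
  ##.## -> .   bit 27 = 0  t=0,i=2
  ##.#. -> .   bit 26 = 0  t=1,i=13
  ##..# -> #   bit 25 = 1  t=0,i=21
  ##... -> #   bit 24 = 1  t=0,i=6
  #.### -> .   bit 23 = 0  t=0,i=3
  #.##. -> #   bit 22 = 1  t=5,i=16
  #.#.# -> #   bit 21 = 1  t=1,i=14
  #.#.. -> #   bit 20 = 1  t=1,i=16
  #..## -> .   bit 19 = 0  t=0,i=22
  #..#. -> #   bit 18 = 1  t=0,i=12
  #...# -> .   bit 17 = 0  t=3,i=19
  #.... -> .   bit 16 = 0  t=0,i=7
  .#### -> #   bit 15 = 1  t=0,i=16
  .###. -> .   bit 14 = 0  t=0,i=4
  .##.# -> #   bit 13 = 1  t=0,i=1
  .##.. -> .   bit 12 = 0  t=3,i=3
  .#.## -> #   bit 11 = 1  t=0,i=14
  .#.#. -> #   bit 10 = 1  t=1,i=15
  .#..# -> #   bit 9 = 1  t=0,i=11
  .#... -> #   bit 8 = 1  t=1,i=2
  ..### -> .   bit 7 = 0  t=4,i=15
  ..##. -> .   bit 6 = 0  t=0,i=0
  ..#.# -> .   bit 5 = 0  t=0,i=13
  ..#.. -> .   bit 4 = 0  t=0,i=10
  ...## -> #   bit 3 = 1  t=1,i=10
  ...#. -> .   bit 2 = 0  t=0,i=9
  ....# -> .   bit 1 = 0  t=0,i=8
  ..... -> .   bit 0 = 0  t=4,i=12
  bits 01000011011101001010111100001000 = 1131720456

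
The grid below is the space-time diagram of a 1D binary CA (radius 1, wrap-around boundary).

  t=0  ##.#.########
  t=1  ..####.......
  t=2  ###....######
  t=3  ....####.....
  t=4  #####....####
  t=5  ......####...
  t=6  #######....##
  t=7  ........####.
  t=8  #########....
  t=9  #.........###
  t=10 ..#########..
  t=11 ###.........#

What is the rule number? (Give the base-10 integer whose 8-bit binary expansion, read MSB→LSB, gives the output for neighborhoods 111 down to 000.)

  ### -> .   bit 7 = 0  t=0,i=0
  ##. -> .   bit 6 = 0  t=0,i=1
  #.# -> #   bit 5 = 1  t=0,i=2
  #.. -> .   bit 4 = 0  t=1,i=6
  .## -> #   bit 3 = 1  t=0,i=5
  .#. -> #   bit 2 = 1  t=0,i=3
  ..# -> #   bit 1 = 1  t=1,i=1
  ... -> #   bit 0 = 1  t=1,i=0
  bits 00101111 = 47

47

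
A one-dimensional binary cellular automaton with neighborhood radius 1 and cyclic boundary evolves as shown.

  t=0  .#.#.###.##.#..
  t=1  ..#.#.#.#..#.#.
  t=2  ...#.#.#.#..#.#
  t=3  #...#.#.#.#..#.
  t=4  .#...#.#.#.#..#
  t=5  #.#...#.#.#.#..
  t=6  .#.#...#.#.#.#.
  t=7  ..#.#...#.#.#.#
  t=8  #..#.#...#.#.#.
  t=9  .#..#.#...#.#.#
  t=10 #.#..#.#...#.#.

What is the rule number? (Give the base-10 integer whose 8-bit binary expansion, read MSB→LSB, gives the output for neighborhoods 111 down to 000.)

  [7] ### => #  t=0,i=6
  [6] ##. => .  t=0,i=7
  [5] #.# => #  t=0,i=2
  [4] #.. => #  t=0,i=13
  [3] .## => .  t=0,i=5
  [2] .#. => .  t=0,i=1
  [1] ..# => .  t=0,i=0
  [0] ... => .  t=0,i=14
  bits 10110000 = 176

176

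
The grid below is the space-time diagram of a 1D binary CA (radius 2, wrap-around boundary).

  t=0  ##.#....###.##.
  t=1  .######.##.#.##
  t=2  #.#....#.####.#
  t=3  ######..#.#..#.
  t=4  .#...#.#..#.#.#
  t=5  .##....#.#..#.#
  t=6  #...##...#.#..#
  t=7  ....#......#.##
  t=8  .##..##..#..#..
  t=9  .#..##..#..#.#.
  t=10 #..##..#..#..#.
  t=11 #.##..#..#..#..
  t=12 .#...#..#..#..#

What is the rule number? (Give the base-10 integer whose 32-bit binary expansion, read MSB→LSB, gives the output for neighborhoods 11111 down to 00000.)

  [31] ##### => .  t=1,i=3
  [30] ####. => .  t=1,i=5
  [29] ###.# => .  t=0,i=10
  [28] ###.. => #  t=3,i=5
  [27] ##.## => #  t=0,i=11
  [26] ##.#. => #  t=0,i=2
  [25] ##..# => .  t=3,i=6
  [24] ##... => .  t=5,i=3
  [23] #.### => .  t=1,i=1
  [22] #.##. => .  t=0,i=0
  [21] #.#.# => #  t=1,i=11
  [20] #.#.. => #  t=0,i=3
  [19] #..## => #  t=6,i=13
  [18] #..#. => #  t=3,i=7
  [17] #...# => .  t=4,i=3
  [16] #.... => #  t=0,i=5
  [15] .#### => #  t=1,i=2
  [14] .###. => #  t=0,i=9
  [13] .##.# => #  t=0,i=1
  [12] .##.. => .  t=5,i=2
  [11] .#.## => #  t=1,i=12
  [10] .#.#. => .  t=3,i=9
  [9] .#..# => .  t=3,i=11
  [8] .#... => #  t=0,i=4
  [7] ..### => #  t=0,i=8
  [6] ..##. => #  t=6,i=4
  [5] ..#.# => .  t=2,i=7
  [4] ..#.. => .  t=7,i=4
  [3] ...## => .  t=0,i=7
  [2] ...#. => .  t=2,i=6
  [1] ....# => #  t=0,i=6
  [0] ..... => .  t=7,i=7
  bits 00011100001111011110100111000010 = 473819586

473819586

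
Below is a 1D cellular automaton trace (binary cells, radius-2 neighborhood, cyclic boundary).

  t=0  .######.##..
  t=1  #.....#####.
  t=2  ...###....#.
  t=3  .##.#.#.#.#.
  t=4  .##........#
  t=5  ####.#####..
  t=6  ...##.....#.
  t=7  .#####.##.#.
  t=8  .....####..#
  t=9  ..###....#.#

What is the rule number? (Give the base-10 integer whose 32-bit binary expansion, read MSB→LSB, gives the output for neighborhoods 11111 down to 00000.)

  nb #####: next=.  (t=0,i=3, bit31=0)
  nb ####.: next=.  (t=0,i=5, bit30=0)
  nb ###.#: next=#  (t=0,i=6, bit29=1)
  nb ###..: next=.  (t=2,i=5, bit28=0)
  nb ##.##: next=#  (t=0,i=7, bit27=1)
  nb ##.#.: next=.  (t=1,i=11, bit26=0)
  nb ##..#: next=#  (t=5,i=10, bit25=1)
  nb ##...: next=#  (t=0,i=10, bit24=1)
  nb #.###: next=.  (t=5,i=5, bit23=0)
  nb #.##.: next=#  (t=0,i=8, bit22=1)
  nb #.#.#: next=.  (t=3,i=4, bit21=0)
  nb #.#..: next=.  (t=1,i=0, bit20=0)
  nb #..##: next=.  (t=3,i=0, bit19=0)
  nb #..#.: next=.  (t=8,i=10, bit18=0)
  nb #...#: next=.  (t=0,i=11, bit17=0)
  nb #....: next=.  (t=1,i=2, bit16=0)
  nb .####: next=.  (t=0,i=2, bit15=0)
  nb .###.: next=#  (t=2,i=4, bit14=1)
  nb .##.#: next=#  (t=3,i=2, bit13=1)
  nb .##..: next=#  (t=0,i=9, bit12=1)
  nb .#.##: next=#  (t=4,i=0, bit11=1)
  nb .#.#.: next=.  (t=3,i=5, bit10=0)
  nb .#..#: next=#  (t=3,i=11, bit9=1)
  nb .#...: next=.  (t=1,i=1, bit8=0)
  nb ..###: next=.  (t=0,i=1, bit7=0)
  nb ..##.: next=#  (t=3,i=1, bit6=1)
  nb ..#.#: next=.  (t=4,i=11, bit5=0)
  nb ..#..: next=#  (t=2,i=10, bit4=1)
  nb ...##: next=#  (t=0,i=0, bit3=1)
  nb ...#.: next=.  (t=2,i=9, bit2=0)
  nb ....#: next=#  (t=1,i=4, bit1=1)
  nb .....: next=#  (t=1,i=3, bit0=1)
  bits 00101011010000000111101001011011 = 725645915

725645915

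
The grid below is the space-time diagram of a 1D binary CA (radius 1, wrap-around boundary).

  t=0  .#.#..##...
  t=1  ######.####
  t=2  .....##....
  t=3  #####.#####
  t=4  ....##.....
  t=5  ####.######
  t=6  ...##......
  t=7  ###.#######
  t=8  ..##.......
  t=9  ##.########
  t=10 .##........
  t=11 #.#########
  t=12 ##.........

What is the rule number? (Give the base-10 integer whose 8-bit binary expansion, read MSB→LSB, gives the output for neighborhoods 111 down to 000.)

119

  ### -> .   bit 7 = 0  t=1,i=0
  ##. -> #   bit 6 = 1  t=0,i=7
  #.# -> #   bit 5 = 1  t=0,i=2
  #.. -> #   bit 4 = 1  t=0,i=4
  .## -> .   bit 3 = 0  t=0,i=6
  .#. -> #   bit 2 = 1  t=0,i=1
  ..# -> #   bit 1 = 1  t=0,i=0
  ... -> #   bit 0 = 1  t=0,i=9
  bits 01110111 = 119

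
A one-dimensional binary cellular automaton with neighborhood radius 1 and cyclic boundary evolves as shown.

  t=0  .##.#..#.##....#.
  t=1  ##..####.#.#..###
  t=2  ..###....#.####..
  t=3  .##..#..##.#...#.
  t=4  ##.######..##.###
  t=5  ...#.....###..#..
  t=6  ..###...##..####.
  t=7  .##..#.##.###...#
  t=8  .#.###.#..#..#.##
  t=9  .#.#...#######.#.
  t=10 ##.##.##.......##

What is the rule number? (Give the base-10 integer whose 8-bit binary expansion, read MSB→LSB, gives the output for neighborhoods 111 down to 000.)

30

  nb ###: next=.  (t=1,i=0, bit7=0)
  nb ##.: next=.  (t=0,i=2, bit6=0)
  nb #.#: next=.  (t=0,i=3, bit5=0)
  nb #..: next=#  (t=0,i=5, bit4=1)
  nb .##: next=#  (t=0,i=1, bit3=1)
  nb .#.: next=#  (t=0,i=4, bit2=1)
  nb ..#: next=#  (t=0,i=0, bit1=1)
  nb ...: next=.  (t=0,i=12, bit0=0)
  bits 00011110 = 30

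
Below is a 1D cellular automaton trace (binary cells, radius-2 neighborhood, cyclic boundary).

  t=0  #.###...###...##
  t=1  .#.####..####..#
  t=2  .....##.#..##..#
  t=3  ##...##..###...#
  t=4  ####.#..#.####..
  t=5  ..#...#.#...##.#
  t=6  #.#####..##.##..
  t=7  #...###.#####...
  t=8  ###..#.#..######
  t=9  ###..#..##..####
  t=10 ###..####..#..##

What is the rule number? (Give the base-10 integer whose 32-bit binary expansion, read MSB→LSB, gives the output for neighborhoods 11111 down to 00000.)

3645596532

  ##### -> #   bit 31 = 1  t=6,i=4
  ####. -> #   bit 30 = 1  t=1,i=5
  ###.# -> .   bit 29 = 0  t=0,i=0
  ###.. -> #   bit 28 = 1  t=0,i=4
  ##.## -> #   bit 27 = 1  t=0,i=1
  ##.#. -> .   bit 26 = 0  t=2,i=7
  ##..# -> .   bit 25 = 0  t=1,i=7
  ##... -> #   bit 24 = 1  t=0,i=5
  #.### -> .   bit 23 = 0  t=0,i=2
  #.##. -> #   bit 22 = 1  t=6,i=12
  #.#.# -> .   bit 21 = 0  t=1,i=1
  #.#.. -> .   bit 20 = 0  t=2,i=8
  #..## -> #   bit 19 = 1  t=1,i=8
  #..#. -> .   bit 18 = 0  t=1,i=14
  #...# -> #   bit 17 = 1  t=0,i=6
  #.... -> #   bit 16 = 1  t=2,i=1
  .#### -> .   bit 15 = 0  t=1,i=4
  .###. -> #   bit 14 = 1  t=0,i=3
  .##.# -> #   bit 13 = 1  t=2,i=6
  .##.. -> .   bit 12 = 0  t=2,i=12
  .#.## -> .   bit 11 = 0  t=1,i=2
  .#.#. -> .   bit 10 = 0  t=1,i=0
  .#..# -> #   bit 9 = 1  t=2,i=9
  .#... -> #   bit 8 = 1  t=2,i=0
  ..### -> .   bit 7 = 0  t=0,i=8
  ..##. -> #   bit 6 = 1  t=2,i=5
  ..#.# -> #   bit 5 = 1  t=1,i=15
  ..#.. -> #   bit 4 = 1  t=2,i=15
  ...## -> .   bit 3 = 0  t=0,i=7
  ...#. -> #   bit 2 = 1  t=5,i=5
  ....# -> .   bit 1 = 0  t=2,i=3
  ..... -> .   bit 0 = 0  t=2,i=2
  bits 11011001010010110110001101110100 = 3645596532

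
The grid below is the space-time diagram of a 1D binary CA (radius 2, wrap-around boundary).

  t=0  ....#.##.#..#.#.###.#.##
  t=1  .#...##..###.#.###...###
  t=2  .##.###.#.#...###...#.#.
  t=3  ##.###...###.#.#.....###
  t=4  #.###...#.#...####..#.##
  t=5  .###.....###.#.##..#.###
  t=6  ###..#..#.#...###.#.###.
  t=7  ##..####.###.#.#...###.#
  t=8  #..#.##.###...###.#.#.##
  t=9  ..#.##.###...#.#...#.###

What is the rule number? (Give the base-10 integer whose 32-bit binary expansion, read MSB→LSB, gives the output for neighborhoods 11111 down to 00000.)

3369983832

  [31] ##### => #  t=3,i=23
  [30] ####. => #  t=3,i=0
  [29] ###.# => .  t=0,i=18
  [28] ###.. => .  t=1,i=17
  [27] ##.## => #  t=2,i=3
  [26] ##.#. => .  t=0,i=8
  [25] ##..# => .  t=1,i=7
  [24] ##... => .  t=0,i=0
  [23] #.### => #  t=0,i=16
  [22] #.##. => #  t=0,i=6
  [21] #.#.# => .  t=0,i=14
  [20] #.#.. => #  t=0,i=9
  [19] #..## => #  t=1,i=8
  [18] #..#. => #  t=0,i=11
  [17] #...# => .  t=1,i=3
  [16] #.... => #  t=0,i=1
  [15] .#### => #  t=3,i=22
  [14] .###. => #  t=0,i=17
  [13] .##.# => .  t=0,i=7
  [12] .##.. => #  t=0,i=23
  [11] .#.## => #  t=0,i=5
  [10] .#.#. => #  t=0,i=13
  [9] .#..# => #  t=0,i=10
  [8] .#... => #  t=1,i=2
  [7] ..### => .  t=1,i=9
  [6] ..##. => #  t=1,i=5
  [5] ..#.# => .  t=0,i=4
  [4] ..#.. => #  t=6,i=5
  [3] ...## => #  t=1,i=4
  [2] ...#. => .  t=0,i=3
  [1] ....# => .  t=0,i=2
  [0] ..... => .  t=3,i=18
  bits 11001000110111011101111101011000 = 3369983832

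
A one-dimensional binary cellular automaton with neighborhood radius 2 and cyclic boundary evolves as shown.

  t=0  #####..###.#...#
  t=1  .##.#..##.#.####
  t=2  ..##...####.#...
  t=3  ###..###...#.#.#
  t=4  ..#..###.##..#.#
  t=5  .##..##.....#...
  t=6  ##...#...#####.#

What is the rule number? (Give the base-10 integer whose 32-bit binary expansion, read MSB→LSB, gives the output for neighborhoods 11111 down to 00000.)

  #####|#  b31=1 t=0,i=1
  ####.|.  b30=0 t=0,i=3
  ###.#|.  b29=0 t=0,i=9
  ###..|#  b28=1 t=0,i=4
  ##.##|.  b27=0 t=1,i=0
  ##.#.|#  b26=1 t=0,i=10
  ##..#|.  b25=0 t=0,i=5
  ##...|.  b24=0 t=2,i=4
  #.###|#  b23=1 t=1,i=12
  #.##.|.  b22=0 t=1,i=1
  #.#.#|#  b21=1 t=1,i=10
  #.#..|.  b20=0 t=0,i=11
  #..##|.  b19=0 t=0,i=6
  #..#.|#  b18=1 t=4,i=1
  #...#|#  b17=1 t=0,i=13
  #....|.  b16=0 t=2,i=14
  .####|.  b15=0 t=0,i=0
  .###.|#  b14=1 t=0,i=8
  .##.#|#  b13=1 t=1,i=2
  .##..|.  b12=0 t=2,i=3
  .#.##|.  b11=0 t=1,i=11
  .#.#.|.  b10=0 t=3,i=12
  .#..#|.  b9=0 t=1,i=5
  .#...|#  b8=1 t=0,i=12
  ..###|#  b7=1 t=0,i=7
  ..##.|#  b6=1 t=1,i=7
  ..#.#|.  b5=0 t=3,i=11
  ..#..|#  b4=1 t=4,i=2
  ...##|#  b3=1 t=0,i=14
  ...#.|#  b2=1 t=3,i=10
  ....#|#  b1=1 t=2,i=0
  .....|#  b0=1 t=2,i=15
  bits 10010100101001100110000111011111 = 2493931999

2493931999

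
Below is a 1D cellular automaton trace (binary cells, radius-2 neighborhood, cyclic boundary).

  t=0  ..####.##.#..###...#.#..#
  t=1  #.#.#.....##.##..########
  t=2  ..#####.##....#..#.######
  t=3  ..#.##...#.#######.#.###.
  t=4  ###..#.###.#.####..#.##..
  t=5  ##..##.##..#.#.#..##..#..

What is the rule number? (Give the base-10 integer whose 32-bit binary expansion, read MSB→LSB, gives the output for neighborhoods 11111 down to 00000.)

  ##### -> #   bit 31 = 1  t=1,i=19
  ####. -> #   bit 30 = 1  t=0,i=4
  ###.# -> .   bit 29 = 0  t=0,i=5
  ###.. -> .   bit 28 = 0  t=0,i=15
  ##.## -> .   bit 27 = 0  t=0,i=6
  ##.#. -> .   bit 26 = 0  t=0,i=9
  ##..# -> .   bit 25 = 0  t=1,i=15
  ##... -> .   bit 24 = 0  t=0,i=16
  #.### -> #   bit 23 = 1  t=2,i=19
  #.##. -> .   bit 22 = 0  t=0,i=7
  #.#.# -> #   bit 21 = 1  t=1,i=2
  #.#.. -> #   bit 20 = 1  t=0,i=10
  #..## -> .   bit 19 = 0  t=0,i=1
  #..#. -> #   bit 18 = 1  t=0,i=23
  #...# -> #   bit 17 = 1  t=0,i=17
  #.... -> #   bit 16 = 1  t=1,i=6
  .#### -> .   bit 15 = 0  t=0,i=3
  .###. -> #   bit 14 = 1  t=0,i=14
  .##.# -> .   bit 13 = 0  t=0,i=8
  .##.. -> #   bit 12 = 1  t=1,i=14
  .#.## -> .   bit 11 = 0  t=2,i=18
  .#.#. -> #   bit 10 = 1  t=0,i=20
  .#..# -> #   bit 9 = 1  t=0,i=0
  .#... -> #   bit 8 = 1  t=1,i=5
  ..### -> #   bit 7 = 1  t=0,i=2
  ..##. -> .   bit 6 = 0  t=1,i=10
  ..#.# -> #   bit 5 = 1  t=0,i=19
  ..#.. -> #   bit 4 = 1  t=0,i=24
  ...## -> #   bit 3 = 1  t=1,i=9
  ...#. -> #   bit 2 = 1  t=0,i=18
  ....# -> #   bit 1 = 1  t=1,i=8
  ..... -> .   bit 0 = 0  t=1,i=7
  bits 11000000101101110101011110111110 = 3233241022

3233241022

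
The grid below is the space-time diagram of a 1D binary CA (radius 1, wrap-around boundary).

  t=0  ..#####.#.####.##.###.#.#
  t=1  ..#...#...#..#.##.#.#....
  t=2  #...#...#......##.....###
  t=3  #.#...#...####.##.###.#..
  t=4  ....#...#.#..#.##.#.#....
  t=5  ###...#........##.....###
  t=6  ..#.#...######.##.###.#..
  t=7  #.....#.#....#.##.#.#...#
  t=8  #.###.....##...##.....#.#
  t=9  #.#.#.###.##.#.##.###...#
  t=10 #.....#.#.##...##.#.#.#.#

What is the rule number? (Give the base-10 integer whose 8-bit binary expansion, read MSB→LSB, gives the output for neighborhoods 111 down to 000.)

73

  nb ###: next=.  (t=0,i=3, bit7=0)
  nb ##.: next=#  (t=0,i=6, bit6=1)
  nb #.#: next=.  (t=0,i=7, bit5=0)
  nb #..: next=.  (t=0,i=0, bit4=0)
  nb .##: next=#  (t=0,i=2, bit3=1)
  nb .#.: next=.  (t=0,i=8, bit2=0)
  nb ..#: next=.  (t=0,i=1, bit1=0)
  nb ...: next=#  (t=1,i=0, bit0=1)
  bits 01001001 = 73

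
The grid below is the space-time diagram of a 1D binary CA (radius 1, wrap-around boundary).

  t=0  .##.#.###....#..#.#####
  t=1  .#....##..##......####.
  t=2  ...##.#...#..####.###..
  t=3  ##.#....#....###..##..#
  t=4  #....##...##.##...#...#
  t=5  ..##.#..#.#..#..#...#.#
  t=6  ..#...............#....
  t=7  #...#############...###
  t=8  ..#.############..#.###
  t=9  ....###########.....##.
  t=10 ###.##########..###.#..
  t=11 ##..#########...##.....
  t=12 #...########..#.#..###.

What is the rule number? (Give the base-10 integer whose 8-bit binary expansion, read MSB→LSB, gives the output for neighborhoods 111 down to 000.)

137

  ###|#  b7=1 t=0,i=7
  ##.|.  b6=0 t=0,i=2
  #.#|.  b5=0 t=0,i=0
  #..|.  b4=0 t=0,i=9
  .##|#  b3=1 t=0,i=1
  .#.|.  b2=0 t=0,i=4
  ..#|.  b1=0 t=0,i=12
  ...|#  b0=1 t=0,i=10
  bits 10001001 = 137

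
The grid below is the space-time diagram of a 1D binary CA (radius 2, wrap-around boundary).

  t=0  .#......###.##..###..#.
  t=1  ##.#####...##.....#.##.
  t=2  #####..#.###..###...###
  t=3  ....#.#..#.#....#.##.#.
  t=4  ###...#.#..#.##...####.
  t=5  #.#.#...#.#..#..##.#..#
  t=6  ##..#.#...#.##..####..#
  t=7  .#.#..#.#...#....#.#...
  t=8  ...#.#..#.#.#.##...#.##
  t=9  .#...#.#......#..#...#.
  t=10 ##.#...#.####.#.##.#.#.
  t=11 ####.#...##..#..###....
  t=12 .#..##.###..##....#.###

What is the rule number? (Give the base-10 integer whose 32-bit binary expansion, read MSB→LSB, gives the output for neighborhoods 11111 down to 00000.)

483893339

  #####|.  b31=0 t=1,i=5
  ####.|.  b30=0 t=1,i=6
  ###.#|.  b29=0 t=0,i=10
  ###..|#  b28=1 t=0,i=18
  ##.##|#  b27=1 t=0,i=11
  ##.#.|#  b26=1 t=3,i=20
  ##..#|.  b25=0 t=0,i=14
  ##...|.  b24=0 t=1,i=8
  #.###|#  b23=1 t=1,i=3
  #.##.|#  b22=1 t=0,i=12
  #.#.#|.  b21=0 t=5,i=2
  #.#..|#  b20=1 t=3,i=6
  #..##|.  b19=0 t=0,i=15
  #..#.|#  b18=1 t=0,i=0
  #...#|#  b17=1 t=1,i=9
  #....|#  b16=1 t=0,i=3
  .####|#  b15=1 t=1,i=4
  .###.|.  b14=0 t=0,i=9
  .##.#|#  b13=1 t=1,i=1
  .##..|.  b12=0 t=0,i=13
  .#.##|.  b11=0 t=1,i=19
  .#.#.|.  b10=0 t=3,i=5
  .#..#|.  b9=0 t=0,i=22
  .#...|.  b8=0 t=0,i=2
  ..###|.  b7=0 t=0,i=8
  ..##.|#  b6=1 t=1,i=11
  ..#.#|.  b5=0 t=1,i=18
  ..#..|#  b4=1 t=0,i=1
  ...##|#  b3=1 t=0,i=7
  ...#.|.  b2=0 t=1,i=17
  ....#|#  b1=1 t=0,i=6
  .....|#  b0=1 t=0,i=4
  bits 00011100110101111010000001011011 = 483893339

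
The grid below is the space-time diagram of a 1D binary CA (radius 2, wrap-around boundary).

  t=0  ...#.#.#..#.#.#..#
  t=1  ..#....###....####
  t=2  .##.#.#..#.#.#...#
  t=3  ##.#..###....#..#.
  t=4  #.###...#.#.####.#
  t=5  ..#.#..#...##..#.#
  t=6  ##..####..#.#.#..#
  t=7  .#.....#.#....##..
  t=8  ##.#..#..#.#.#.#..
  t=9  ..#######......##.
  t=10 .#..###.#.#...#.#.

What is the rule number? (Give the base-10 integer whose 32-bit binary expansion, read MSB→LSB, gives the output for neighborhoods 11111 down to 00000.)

3033864732

  [31] ##### => #  t=9,i=4
  [30] ####. => .  t=1,i=16
  [29] ###.# => #  t=4,i=15
  [28] ###.. => #  t=1,i=9
  [27] ##.## => .  t=4,i=1
  [26] ##.#. => #  t=2,i=3
  [25] ##..# => .  t=1,i=0
  [24] ##... => .  t=1,i=10
  [23] #.### => #  t=4,i=2
  [22] #.##. => #  t=2,i=1
  [21] #.#.# => .  t=0,i=5
  [20] #.#.. => #  t=0,i=7
  [19] #..## => .  t=3,i=5
  [18] #..#. => #  t=0,i=9
  [17] #...# => .  t=0,i=1
  [16] #.... => #  t=1,i=4
  [15] .#### => .  t=1,i=15
  [14] .###. => .  t=1,i=8
  [13] .##.# => .  t=2,i=2
  [12] .##.. => #  t=5,i=12
  [11] .#.## => #  t=2,i=0
  [10] .#.#. => .  t=0,i=4
  [9] .#..# => #  t=0,i=8
  [8] .#... => .  t=0,i=0
  [7] ..### => .  t=1,i=7
  [6] ..##. => .  t=5,i=11
  [5] ..#.# => .  t=0,i=3
  [4] ..#.. => #  t=0,i=17
  [3] ...## => #  t=1,i=6
  [2] ...#. => #  t=0,i=2
  [1] ....# => .  t=1,i=5
  [0] ..... => .  t=7,i=4
  bits 10110100110101010001101000011100 = 3033864732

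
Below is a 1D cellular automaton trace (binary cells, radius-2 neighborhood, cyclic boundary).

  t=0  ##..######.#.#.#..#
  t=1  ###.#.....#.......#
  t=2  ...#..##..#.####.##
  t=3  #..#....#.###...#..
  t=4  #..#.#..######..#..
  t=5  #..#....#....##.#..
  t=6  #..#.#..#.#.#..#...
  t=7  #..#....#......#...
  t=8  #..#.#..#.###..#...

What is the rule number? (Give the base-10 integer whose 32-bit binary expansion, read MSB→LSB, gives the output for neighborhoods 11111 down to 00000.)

528566457

  [31] ##### => .  t=0,i=6
  [30] ####. => .  t=0,i=8
  [29] ###.# => .  t=0,i=9
  [28] ###.. => #  t=0,i=1
  [27] ##.## => #  t=2,i=16
  [26] ##.#. => #  t=0,i=10
  [25] ##..# => #  t=0,i=2
  [24] ##... => #  t=2,i=0
  [23] #.### => #  t=2,i=12
  [22] #.##. => .  t=2,i=17
  [21] #.#.# => .  t=0,i=11
  [20] #.#.. => .  t=0,i=15
  [19] #..## => .  t=0,i=3
  [18] #..#. => .  t=2,i=9
  [17] #...# => .  t=2,i=1
  [16] #.... => #  t=1,i=6
  [15] .#### => .  t=0,i=5
  [14] .###. => #  t=0,i=0
  [13] .##.# => .  t=5,i=14
  [12] .##.. => .  t=2,i=7
  [11] .#.## => #  t=2,i=11
  [10] .#.#. => .  t=0,i=12
  [9] .#..# => .  t=0,i=16
  [8] .#... => .  t=1,i=5
  [7] ..### => #  t=0,i=4
  [6] ..##. => .  t=2,i=6
  [5] ..#.# => #  t=2,i=10
  [4] ..#.. => #  t=1,i=10
  [3] ...## => #  t=1,i=17
  [2] ...#. => .  t=1,i=9
  [1] ....# => .  t=1,i=8
  [0] ..... => #  t=1,i=7
  bits 00011111100000010100100010111001 = 528566457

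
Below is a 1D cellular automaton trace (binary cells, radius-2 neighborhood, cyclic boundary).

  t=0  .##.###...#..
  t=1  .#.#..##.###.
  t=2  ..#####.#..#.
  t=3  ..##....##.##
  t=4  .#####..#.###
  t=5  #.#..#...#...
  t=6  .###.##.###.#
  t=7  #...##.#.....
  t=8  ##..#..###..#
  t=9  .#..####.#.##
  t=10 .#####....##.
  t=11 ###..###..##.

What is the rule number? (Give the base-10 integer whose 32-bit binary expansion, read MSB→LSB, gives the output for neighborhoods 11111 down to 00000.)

  nb #####: next=.  (t=2,i=4, bit31=0)
  nb ####.: next=.  (t=2,i=5, bit30=0)
  nb ###.#: next=.  (t=2,i=6, bit29=0)
  nb ###..: next=#  (t=0,i=6, bit28=1)
  nb ##.##: next=#  (t=0,i=3, bit27=1)
  nb ##.#.: next=.  (t=2,i=7, bit26=0)
  nb ##..#: next=.  (t=1,i=12, bit25=0)
  nb ##...: next=#  (t=0,i=7, bit24=1)
  nb #.###: next=.  (t=0,i=4, bit23=0)
  nb #.##.: next=#  (t=3,i=11, bit22=1)
  nb #.#.#: next=.  (t=6,i=12, bit21=0)
  nb #.#..: next=#  (t=1,i=3, bit20=1)
  nb #..##: next=#  (t=1,i=5, bit19=1)
  nb #..#.: next=.  (t=1,i=0, bit18=0)
  nb #...#: next=.  (t=0,i=8, bit17=0)
  nb #....: next=#  (t=3,i=5, bit16=1)
  nb .####: next=#  (t=2,i=3, bit15=1)
  nb .###.: next=.  (t=0,i=5, bit14=0)
  nb .##.#: next=.  (t=0,i=2, bit13=0)
  nb .##..: next=#  (t=3,i=3, bit12=1)
  nb .#.##: next=#  (t=4,i=9, bit11=1)
  nb .#.#.: next=#  (t=1,i=2, bit10=1)
  nb .#..#: next=#  (t=1,i=4, bit9=1)
  nb .#...: next=#  (t=0,i=11, bit8=1)
  nb ..###: next=#  (t=2,i=2, bit7=1)
  nb ..##.: next=#  (t=0,i=1, bit6=1)
  nb ..#.#: next=.  (t=1,i=1, bit5=0)
  nb ..#..: next=#  (t=0,i=10, bit4=1)
  nb ...##: next=.  (t=0,i=0, bit3=0)
  nb ...#.: next=#  (t=0,i=9, bit2=1)
  nb ....#: next=.  (t=3,i=6, bit1=0)
  nb .....: next=.  (t=7,i=10, bit0=0)
  bits 00011001010110011001111111010100 = 425304020

425304020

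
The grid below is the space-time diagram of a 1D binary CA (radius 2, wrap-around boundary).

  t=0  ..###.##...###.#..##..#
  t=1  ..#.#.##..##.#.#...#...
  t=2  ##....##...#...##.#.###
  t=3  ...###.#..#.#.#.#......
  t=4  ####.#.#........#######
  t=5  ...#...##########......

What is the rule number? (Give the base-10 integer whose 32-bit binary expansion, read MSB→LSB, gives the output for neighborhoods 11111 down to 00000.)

542192015

  ##### -> .   bit 31 = 0  t=2,i=22
  ####. -> .   bit 30 = 0  t=2,i=0
  ###.# -> #   bit 29 = 1  t=0,i=4
  ###.. -> .   bit 28 = 0  t=2,i=1
  ##.## -> .   bit 27 = 0  t=0,i=5
  ##.#. -> .   bit 26 = 0  t=0,i=14
  ##..# -> .   bit 25 = 0  t=0,i=20
  ##... -> .   bit 24 = 0  t=0,i=8
  #.### -> .   bit 23 = 0  t=2,i=20
  #.##. -> #   bit 22 = 1  t=0,i=6
  #.#.# -> .   bit 21 = 0  t=1,i=4
  #.#.. -> #   bit 20 = 1  t=0,i=15
  #..## -> .   bit 19 = 0  t=0,i=1
  #..#. -> .   bit 18 = 0  t=0,i=21
  #...# -> .   bit 17 = 0  t=0,i=9
  #.... -> #   bit 16 = 1  t=1,i=21
  .#### -> .   bit 15 = 0  t=2,i=21
  .###. -> .   bit 14 = 0  t=0,i=3
  .##.# -> #   bit 13 = 1  t=1,i=11
  .##.. -> #   bit 12 = 1  t=0,i=7
  .#.## -> .   bit 11 = 0  t=1,i=5
  .#.#. -> .   bit 10 = 0  t=1,i=3
  .#..# -> .   bit 9 = 0  t=0,i=0
  .#... -> #   bit 8 = 1  t=1,i=16
  ..### -> #   bit 7 = 1  t=0,i=2
  ..##. -> .   bit 6 = 0  t=0,i=18
  ..#.# -> .   bit 5 = 0  t=1,i=2
  ..#.. -> .   bit 4 = 0  t=0,i=22
  ...## -> #   bit 3 = 1  t=0,i=10
  ...#. -> #   bit 2 = 1  t=1,i=1
  ....# -> #   bit 1 = 1  t=1,i=0
  ..... -> #   bit 0 = 1  t=1,i=22
  bits 00100000010100010011000110001111 = 542192015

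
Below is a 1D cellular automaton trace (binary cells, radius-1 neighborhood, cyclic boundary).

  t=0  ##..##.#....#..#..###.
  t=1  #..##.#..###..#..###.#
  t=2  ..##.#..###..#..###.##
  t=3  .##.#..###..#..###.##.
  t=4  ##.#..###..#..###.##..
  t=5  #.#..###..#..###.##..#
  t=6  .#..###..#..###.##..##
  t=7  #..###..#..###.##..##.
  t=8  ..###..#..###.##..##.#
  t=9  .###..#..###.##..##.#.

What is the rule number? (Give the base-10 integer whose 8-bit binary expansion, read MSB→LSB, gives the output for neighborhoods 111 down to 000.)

171

  ### -> #   bit 7 = 1  t=0,i=19
  ##. -> .   bit 6 = 0  t=0,i=1
  #.# -> #   bit 5 = 1  t=0,i=6
  #.. -> .   bit 4 = 0  t=0,i=2
  .## -> #   bit 3 = 1  t=0,i=0
  .#. -> .   bit 2 = 0  t=0,i=7
  ..# -> #   bit 1 = 1  t=0,i=3
  ... -> #   bit 0 = 1  t=0,i=9
  bits 10101011 = 171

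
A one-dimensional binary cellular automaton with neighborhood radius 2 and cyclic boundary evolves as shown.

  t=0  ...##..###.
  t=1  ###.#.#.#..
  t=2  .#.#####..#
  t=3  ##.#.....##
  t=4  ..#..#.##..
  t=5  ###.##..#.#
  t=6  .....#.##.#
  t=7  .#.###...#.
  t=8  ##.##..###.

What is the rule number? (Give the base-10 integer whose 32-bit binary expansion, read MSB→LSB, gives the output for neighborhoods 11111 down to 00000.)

  [31] ##### => .  t=2,i=5
  [30] ####. => .  t=2,i=6
  [29] ###.# => .  t=1,i=2
  [28] ###.. => .  t=0,i=9
  [27] ##.## => .  t=5,i=3
  [26] ##.#. => #  t=1,i=3
  [25] ##..# => .  t=0,i=5
  [24] ##... => .  t=0,i=10
  [23] #.### => #  t=2,i=3
  [22] #.##. => .  t=4,i=7
  [21] #.#.# => #  t=1,i=4
  [20] #.#.. => .  t=1,i=8
  [19] #..## => #  t=0,i=6
  [18] #..#. => #  t=2,i=9
  [17] #...# => #  t=7,i=7
  [16] #.... => #  t=0,i=0
  [15] .#### => .  t=2,i=4
  [14] .###. => #  t=0,i=8
  [13] .##.# => .  t=6,i=8
  [12] .##.. => #  t=0,i=4
  [11] .#.## => .  t=2,i=2
  [10] .#.#. => #  t=1,i=5
  [9] .#..# => .  t=1,i=9
  [8] .#... => .  t=3,i=4
  [7] ..### => .  t=0,i=7
  [6] ..##. => .  t=0,i=3
  [5] ..#.# => #  t=2,i=10
  [4] ..#.. => #  t=4,i=2
  [3] ...## => #  t=0,i=2
  [2] ...#. => #  t=4,i=1
  [1] ....# => #  t=0,i=1
  [0] ..... => .  t=3,i=6
  bits 00000100101011110101010000111110 = 78599230

78599230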